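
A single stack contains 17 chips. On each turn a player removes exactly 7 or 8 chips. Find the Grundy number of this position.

0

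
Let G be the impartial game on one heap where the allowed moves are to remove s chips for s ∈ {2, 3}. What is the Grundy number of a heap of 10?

Build the Grundy sequence with g(k) = mex{g(k−s) : s ∈ {2, 3}, s ≤ k}:
g(0) = mex{} = 0
g(1) = mex{} = 0
g(2) = mex{0} = 1
g(3) = mex{0} = 1
g(4) = mex{0,1} = 2
g(5) = mex{1} = 0
g(6) = mex{1,2} = 0
g(7) = mex{0,2} = 1
g(8) = mex{0} = 1
g(9) = mex{0,1} = 2
g(10) = mex{1} = 0
So g(10) = 0.

0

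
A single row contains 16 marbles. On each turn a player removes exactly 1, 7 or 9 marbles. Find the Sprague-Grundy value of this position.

0

Build the Grundy sequence with g(k) = mex{g(k−s) : s ∈ {1, 7, 9}, s ≤ k}:
k:     0  1  2  3  4  5  6  7  8  9 10 11 12 13 14 15 16
g(k):  0  1  0  1  0  1  0  1  0  1  0  1  0  1  0  1  0
So g(16) = 0.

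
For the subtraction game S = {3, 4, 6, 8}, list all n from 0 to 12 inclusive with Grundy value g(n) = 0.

Build the Grundy sequence with g(k) = mex{g(k−s) : s ∈ {3, 4, 6, 8}, s ≤ k}:
k:     0  1  2  3  4  5  6  7  8  9 10 11 12
g(k):  0  0  0  1  1  1  2  2  2  3  3  0  0
The P-positions (g = 0) in 0..12 are 0, 1, 2, 11, 12.

0, 1, 2, 11, 12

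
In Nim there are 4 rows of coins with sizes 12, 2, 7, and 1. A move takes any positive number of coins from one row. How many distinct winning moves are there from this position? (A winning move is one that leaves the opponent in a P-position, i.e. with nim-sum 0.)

1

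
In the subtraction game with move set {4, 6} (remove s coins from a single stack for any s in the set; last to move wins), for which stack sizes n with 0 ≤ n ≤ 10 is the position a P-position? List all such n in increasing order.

0, 1, 2, 3, 10

Grundy values for subtraction set {4, 6}:
g(0) = mex{} = 0
g(1) = mex{} = 0
g(2) = mex{} = 0
g(3) = mex{} = 0
g(4) = mex{0} = 1
g(5) = mex{0} = 1
g(6) = mex{0} = 1
g(7) = mex{0} = 1
g(8) = mex{0,1} = 2
g(9) = mex{0,1} = 2
g(10) = mex{1} = 0
The P-positions (g = 0) in 0..10 are 0, 1, 2, 3, 10.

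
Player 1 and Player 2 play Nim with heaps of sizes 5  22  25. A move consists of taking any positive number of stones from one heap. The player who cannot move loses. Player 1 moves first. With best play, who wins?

Player 1 wins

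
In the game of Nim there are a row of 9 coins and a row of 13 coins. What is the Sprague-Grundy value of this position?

Bitwise XOR of the heap sizes:
  1001  (9)
  1101  (13)
  ----
  0100  (4)

4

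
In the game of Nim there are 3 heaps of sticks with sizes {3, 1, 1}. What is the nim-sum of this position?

3

Compute the nim-sum pairwise:
3 XOR 1 = 2
2 XOR 1 = 3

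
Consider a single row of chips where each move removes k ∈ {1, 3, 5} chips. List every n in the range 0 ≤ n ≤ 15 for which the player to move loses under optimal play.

Grundy values for subtraction set {1, 3, 5}:
k:     0  1  2  3  4  5  6  7  8  9 10 11 12 13 14 15
g(k):  0  1  0  1  0  1  0  1  0  1  0  1  0  1  0  1
The P-positions (g = 0) in 0..15 are 0, 2, 4, 6, 8, 10, 12, 14.

0, 2, 4, 6, 8, 10, 12, 14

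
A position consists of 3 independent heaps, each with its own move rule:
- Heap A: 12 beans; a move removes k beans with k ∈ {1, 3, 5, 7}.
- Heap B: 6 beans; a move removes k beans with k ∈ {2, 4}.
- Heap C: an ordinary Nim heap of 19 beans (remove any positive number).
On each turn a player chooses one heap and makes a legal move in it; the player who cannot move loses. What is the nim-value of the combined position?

19

Build the Grundy sequence for heap A with g(k) = mex{g(k−s) : s ∈ {1, 3, 5, 7}, s ≤ k}:
g(0) = mex{} = 0
g(1) = mex{0} = 1
g(2) = mex{1} = 0
g(3) = mex{0} = 1
g(4) = mex{1} = 0
g(5) = mex{0} = 1
g(6) = mex{1} = 0
g(7) = mex{0} = 1
g(8) = mex{1} = 0
g(9) = mex{0} = 1
g(10) = mex{1} = 0
g(11) = mex{0} = 1
g(12) = mex{1} = 0
So g(12) = 0.
Grundy values for heap B (subtraction set {2, 4}):
k:     0  1  2  3  4  5  6
g(k):  0  0  1  1  2  2  0
So g(6) = 0.
Heap C is a plain Nim heap of size 19, so its Grundy value is 19.
The value of a disjunctive sum is the nim-sum of the parts.
Combined value = 0 ⊕ 0 ⊕ 19 = 19.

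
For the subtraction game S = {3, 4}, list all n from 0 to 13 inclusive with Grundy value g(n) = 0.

0, 1, 2, 7, 8, 9

Build the Grundy sequence with g(k) = mex{g(k−s) : s ∈ {3, 4}, s ≤ k}:
k:     0  1  2  3  4  5  6  7  8  9 10 11 12 13
g(k):  0  0  0  1  1  1  2  0  0  0  1  1  1  2
The P-positions (g = 0) in 0..13 are 0, 1, 2, 7, 8, 9.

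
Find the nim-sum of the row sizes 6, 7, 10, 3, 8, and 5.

Compute the nim-sum pairwise:
6 ^ 7 = 1
1 ^ 10 = 11
11 ^ 3 = 8
8 ^ 8 = 0
0 ^ 5 = 5

5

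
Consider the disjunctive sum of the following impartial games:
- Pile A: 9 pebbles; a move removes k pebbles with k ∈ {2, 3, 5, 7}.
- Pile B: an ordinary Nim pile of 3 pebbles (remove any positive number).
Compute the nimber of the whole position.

3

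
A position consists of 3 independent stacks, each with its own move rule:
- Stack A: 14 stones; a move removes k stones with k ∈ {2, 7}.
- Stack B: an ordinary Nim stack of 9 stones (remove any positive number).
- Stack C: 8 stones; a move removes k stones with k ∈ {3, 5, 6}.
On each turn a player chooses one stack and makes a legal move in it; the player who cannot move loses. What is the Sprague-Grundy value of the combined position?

Build the Grundy sequence for stack A with g(k) = mex{g(k−s) : s ∈ {2, 7}, s ≤ k}:
k:     0  1  2  3  4  5  6  7  8  9 10 11 12 13 14
g(k):  0  0  1  1  0  0  1  1  2  0  0  1  1  0  0
So g(14) = 0.
Stack B is a plain Nim stack of size 9, so its Grundy value is 9.
Build the Grundy sequence for stack C with g(k) = mex{g(k−s) : s ∈ {3, 5, 6}, s ≤ k}:
k:     0  1  2  3  4  5  6  7  8
g(k):  0  0  0  1  1  1  2  2  2
So g(8) = 2.
The value of a disjunctive sum is the nim-sum of the parts.
Combined value = 0 ⊕ 9 ⊕ 2 = 11.

11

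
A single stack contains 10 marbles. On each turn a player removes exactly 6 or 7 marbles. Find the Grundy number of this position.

1

Grundy values for subtraction set {6, 7}:
k:     0  1  2  3  4  5  6  7  8  9 10
g(k):  0  0  0  0  0  0  1  1  1  1  1
So g(10) = 1.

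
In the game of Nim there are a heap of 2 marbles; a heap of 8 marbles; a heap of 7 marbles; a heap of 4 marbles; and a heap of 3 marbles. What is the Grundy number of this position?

Nim-sum: 2 XOR 8 XOR 7 XOR 4 XOR 3 = 10.

10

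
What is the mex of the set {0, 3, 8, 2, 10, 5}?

0 is in the set but 1 is not, so the mex is 1.

1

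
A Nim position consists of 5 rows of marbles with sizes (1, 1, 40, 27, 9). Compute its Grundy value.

Nim-sum: 1 XOR 1 XOR 40 XOR 27 XOR 9 = 58.

58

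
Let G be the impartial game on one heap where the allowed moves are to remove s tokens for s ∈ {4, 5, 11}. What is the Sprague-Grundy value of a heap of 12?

Build the Grundy sequence with g(k) = mex{g(k−s) : s ∈ {4, 5, 11}, s ≤ k}:
g(0) = mex{} = 0
g(1) = mex{} = 0
g(2) = mex{} = 0
g(3) = mex{} = 0
g(4) = mex{0} = 1
g(5) = mex{0} = 1
g(6) = mex{0} = 1
g(7) = mex{0} = 1
g(8) = mex{0,1} = 2
g(9) = mex{1} = 0
g(10) = mex{1} = 0
g(11) = mex{0,1} = 2
g(12) = mex{0,1,2} = 3
So g(12) = 3.

3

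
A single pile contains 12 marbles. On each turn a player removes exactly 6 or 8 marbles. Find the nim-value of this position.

2

Compute g(0), g(1), … for moves {6, 8}:
g(0) = mex{} = 0
g(1) = mex{} = 0
g(2) = mex{} = 0
g(3) = mex{} = 0
g(4) = mex{} = 0
g(5) = mex{} = 0
g(6) = mex{0} = 1
g(7) = mex{0} = 1
g(8) = mex{0} = 1
g(9) = mex{0} = 1
g(10) = mex{0} = 1
g(11) = mex{0} = 1
g(12) = mex{0,1} = 2
So g(12) = 2.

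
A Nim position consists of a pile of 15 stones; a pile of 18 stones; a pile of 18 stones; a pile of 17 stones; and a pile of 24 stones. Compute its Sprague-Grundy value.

6

Nim-sum: 15 ⊕ 18 ⊕ 18 ⊕ 17 ⊕ 24 = 6.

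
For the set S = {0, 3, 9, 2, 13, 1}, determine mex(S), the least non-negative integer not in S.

4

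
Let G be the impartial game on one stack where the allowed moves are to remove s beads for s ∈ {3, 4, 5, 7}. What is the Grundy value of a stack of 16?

Build the Grundy sequence with g(k) = mex{g(k−s) : s ∈ {3, 4, 5, 7}, s ≤ k}:
k:     0  1  2  3  4  5  6  7  8  9 10 11 12 13 14 15 16
g(k):  0  0  0  1  1  1  2  2  2  3  0  0  0  1  1  1  2
So g(16) = 2.

2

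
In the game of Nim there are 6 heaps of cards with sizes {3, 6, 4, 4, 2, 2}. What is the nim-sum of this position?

5

Nim-sum: 3 XOR 6 XOR 4 XOR 4 XOR 2 XOR 2 = 5.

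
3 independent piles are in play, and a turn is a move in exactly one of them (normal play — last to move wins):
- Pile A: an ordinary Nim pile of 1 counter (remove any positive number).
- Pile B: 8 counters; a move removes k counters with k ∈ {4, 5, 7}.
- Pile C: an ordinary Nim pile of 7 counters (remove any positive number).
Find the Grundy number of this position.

4

Pile A is a plain Nim pile of size 1, so its Grundy value is 1.
Grundy values for pile B (subtraction set {4, 5, 7}):
g(0) = mex{} = 0
g(1) = mex{} = 0
g(2) = mex{} = 0
g(3) = mex{} = 0
g(4) = mex{0} = 1
g(5) = mex{0} = 1
g(6) = mex{0} = 1
g(7) = mex{0} = 1
g(8) = mex{0,1} = 2
So g(8) = 2.
Pile C is a plain Nim pile of size 7, so its Grundy value is 7.
By the Sprague-Grundy theorem, the Grundy value of a sum of independent games is the XOR of the component values.
Combined value = 1 XOR 2 XOR 7 = 4.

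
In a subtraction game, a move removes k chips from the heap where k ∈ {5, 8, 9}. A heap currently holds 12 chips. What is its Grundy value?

Grundy values for subtraction set {5, 8, 9}:
g(0) = mex{} = 0
g(1) = mex{} = 0
g(2) = mex{} = 0
g(3) = mex{} = 0
g(4) = mex{} = 0
g(5) = mex{0} = 1
g(6) = mex{0} = 1
g(7) = mex{0} = 1
g(8) = mex{0} = 1
g(9) = mex{0} = 1
g(10) = mex{0,1} = 2
g(11) = mex{0,1} = 2
g(12) = mex{0,1} = 2
So g(12) = 2.

2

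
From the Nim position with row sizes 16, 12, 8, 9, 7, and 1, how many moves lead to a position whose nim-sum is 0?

1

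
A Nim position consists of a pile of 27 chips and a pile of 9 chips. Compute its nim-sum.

18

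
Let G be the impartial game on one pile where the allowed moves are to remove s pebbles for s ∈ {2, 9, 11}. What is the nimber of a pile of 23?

1

Build the Grundy sequence with g(k) = mex{g(k−s) : s ∈ {2, 9, 11}, s ≤ k}:
k:     0  1  2  3  4  5  6  7  8  9 10 11 12 13 14 15 16 17 18 19 20 21 22 23
g(k):  0  0  1  1  0  0  1  1  0  2  1  3  2  2  3  3  2  2  0  3  1  0  0  1
So g(23) = 1.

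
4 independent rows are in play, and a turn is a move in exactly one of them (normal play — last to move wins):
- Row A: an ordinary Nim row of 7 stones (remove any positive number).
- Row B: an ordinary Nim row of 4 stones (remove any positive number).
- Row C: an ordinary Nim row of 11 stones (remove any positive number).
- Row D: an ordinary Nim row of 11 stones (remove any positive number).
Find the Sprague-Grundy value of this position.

3

Row A is a plain Nim row of size 7, so its Grundy value is 7.
Row B is a plain Nim row of size 4, so its Grundy value is 4.
Row C is a plain Nim row of size 11, so its Grundy value is 11.
Row D is a plain Nim row of size 11, so its Grundy value is 11.
The value of a disjunctive sum is the nim-sum of the parts.
Combined value = 7 ⊕ 4 ⊕ 11 ⊕ 11 = 3.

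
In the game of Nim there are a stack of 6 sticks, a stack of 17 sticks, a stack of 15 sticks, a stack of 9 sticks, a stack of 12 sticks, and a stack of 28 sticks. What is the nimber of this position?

1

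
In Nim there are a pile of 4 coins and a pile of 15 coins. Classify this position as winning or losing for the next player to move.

Compute the nim-sum pairwise:
4 ^ 15 = 11
The nim-sum is 11 ≠ 0, so this is an N-position: the player to move can win.

Winning position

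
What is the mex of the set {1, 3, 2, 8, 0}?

The values 0, 1, 2, 3 are all present; 4 is the first non-negative integer missing from the set.

4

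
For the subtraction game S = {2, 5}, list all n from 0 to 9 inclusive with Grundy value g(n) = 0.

Grundy values for subtraction set {2, 5}:
g(0) = mex{} = 0
g(1) = mex{} = 0
g(2) = mex{0} = 1
g(3) = mex{0} = 1
g(4) = mex{1} = 0
g(5) = mex{0,1} = 2
g(6) = mex{0} = 1
g(7) = mex{1,2} = 0
g(8) = mex{1} = 0
g(9) = mex{0} = 1
The P-positions (g = 0) in 0..9 are 0, 1, 4, 7, 8.

0, 1, 4, 7, 8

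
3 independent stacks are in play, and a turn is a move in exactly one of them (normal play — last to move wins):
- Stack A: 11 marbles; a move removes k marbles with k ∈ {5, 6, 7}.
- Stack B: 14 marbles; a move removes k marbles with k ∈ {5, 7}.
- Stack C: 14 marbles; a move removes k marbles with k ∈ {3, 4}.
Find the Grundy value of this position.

Grundy values for stack A (subtraction set {5, 6, 7}):
g(0) = mex{} = 0
g(1) = mex{} = 0
g(2) = mex{} = 0
g(3) = mex{} = 0
g(4) = mex{} = 0
g(5) = mex{0} = 1
g(6) = mex{0} = 1
g(7) = mex{0} = 1
g(8) = mex{0} = 1
g(9) = mex{0} = 1
g(10) = mex{0,1} = 2
g(11) = mex{0,1} = 2
So g(11) = 2.
Build the Grundy sequence for stack B with g(k) = mex{g(k−s) : s ∈ {5, 7}, s ≤ k}:
k:     0  1  2  3  4  5  6  7  8  9 10 11 12 13 14
g(k):  0  0  0  0  0  1  1  1  1  1  2  2  0  0  0
So g(14) = 0.
For stack C, compute g(0), g(1), … with moves {3, 4}:
k:     0  1  2  3  4  5  6  7  8  9 10 11 12 13 14
g(k):  0  0  0  1  1  1  2  0  0  0  1  1  1  2  0
So g(14) = 0.
By the Sprague-Grundy theorem, the Grundy value of a sum of independent games is the XOR of the component values.
Combined value = 2 ⊕ 0 ⊕ 0 = 2.

2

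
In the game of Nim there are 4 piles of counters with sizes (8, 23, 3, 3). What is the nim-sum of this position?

31

Bitwise XOR of the heap sizes:
  01000  (8)
  10111  (23)
  00011  (3)
  00011  (3)
  -----
  11111  (31)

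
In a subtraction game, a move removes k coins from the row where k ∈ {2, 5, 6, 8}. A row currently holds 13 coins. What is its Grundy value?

1

Compute g(0), g(1), … for moves {2, 5, 6, 8}:
g(0) = mex{} = 0
g(1) = mex{} = 0
g(2) = mex{0} = 1
g(3) = mex{0} = 1
g(4) = mex{1} = 0
g(5) = mex{0,1} = 2
g(6) = mex{0} = 1
g(7) = mex{0,1,2} = 3
g(8) = mex{0,1} = 2
g(9) = mex{0,1,3} = 2
g(10) = mex{0,1,2} = 3
g(11) = mex{1,2} = 0
g(12) = mex{0,1,3} = 2
g(13) = mex{0,2,3} = 1
So g(13) = 1.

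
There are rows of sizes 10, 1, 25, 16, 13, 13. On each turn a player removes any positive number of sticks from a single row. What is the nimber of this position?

2

Compute the nim-sum pairwise:
10 ^ 1 = 11
11 ^ 25 = 18
18 ^ 16 = 2
2 ^ 13 = 15
15 ^ 13 = 2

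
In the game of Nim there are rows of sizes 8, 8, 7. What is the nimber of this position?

7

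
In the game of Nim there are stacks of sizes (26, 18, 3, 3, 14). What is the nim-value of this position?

6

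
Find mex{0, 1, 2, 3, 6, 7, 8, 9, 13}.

4

The values 0, 1, 2, 3 are all present; 4 is the first non-negative integer missing from the set.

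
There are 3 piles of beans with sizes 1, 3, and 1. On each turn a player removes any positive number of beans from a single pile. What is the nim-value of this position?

3

Compute the nim-sum pairwise:
1 XOR 3 = 2
2 XOR 1 = 3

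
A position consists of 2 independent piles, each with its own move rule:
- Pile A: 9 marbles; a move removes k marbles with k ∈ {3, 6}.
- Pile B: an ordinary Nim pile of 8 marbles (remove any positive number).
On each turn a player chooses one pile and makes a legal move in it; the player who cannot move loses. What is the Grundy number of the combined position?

8

For pile A, compute g(0), g(1), … with moves {3, 6}:
k:     0  1  2  3  4  5  6  7  8  9
g(k):  0  0  0  1  1  1  2  2  2  0
So g(9) = 0.
Pile B is a plain Nim pile of size 8, so its Grundy value is 8.
The value of a disjunctive sum is the nim-sum of the parts.
Combined value = 0 ⊕ 8 = 8.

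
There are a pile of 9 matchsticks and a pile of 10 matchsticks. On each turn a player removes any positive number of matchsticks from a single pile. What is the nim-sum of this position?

3

Nim-sum: 9 ^ 10 = 3.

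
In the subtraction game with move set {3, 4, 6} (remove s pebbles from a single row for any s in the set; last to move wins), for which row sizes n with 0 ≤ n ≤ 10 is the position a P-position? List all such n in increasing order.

0, 1, 2, 9, 10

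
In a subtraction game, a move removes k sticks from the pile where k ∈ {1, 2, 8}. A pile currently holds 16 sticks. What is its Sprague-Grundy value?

Compute g(0), g(1), … for moves {1, 2, 8}:
k:     0  1  2  3  4  5  6  7  8  9 10 11 12 13 14 15 16
g(k):  0  1  2  0  1  2  0  1  2  0  1  2  0  1  2  0  1
So g(16) = 1.

1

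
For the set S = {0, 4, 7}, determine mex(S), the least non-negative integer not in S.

1

0 is in the set but 1 is not, so the mex is 1.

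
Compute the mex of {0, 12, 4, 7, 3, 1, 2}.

5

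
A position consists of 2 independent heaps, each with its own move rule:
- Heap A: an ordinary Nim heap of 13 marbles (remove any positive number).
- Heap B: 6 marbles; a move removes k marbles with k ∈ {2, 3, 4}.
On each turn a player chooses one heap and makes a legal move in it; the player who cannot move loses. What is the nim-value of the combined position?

Heap A is a plain Nim heap of size 13, so its Grundy value is 13.
For heap B, compute g(0), g(1), … with moves {2, 3, 4}:
g(0) = mex{} = 0
g(1) = mex{} = 0
g(2) = mex{0} = 1
g(3) = mex{0} = 1
g(4) = mex{0,1} = 2
g(5) = mex{0,1} = 2
g(6) = mex{1,2} = 0
So g(6) = 0.
The value of a disjunctive sum is the nim-sum of the parts.
Combined value = 13 XOR 0 = 13.

13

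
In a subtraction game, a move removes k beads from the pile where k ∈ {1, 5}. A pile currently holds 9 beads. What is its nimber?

Build the Grundy sequence with g(k) = mex{g(k−s) : s ∈ {1, 5}, s ≤ k}:
g(0) = mex{} = 0
g(1) = mex{0} = 1
g(2) = mex{1} = 0
g(3) = mex{0} = 1
g(4) = mex{1} = 0
g(5) = mex{0} = 1
g(6) = mex{1} = 0
g(7) = mex{0} = 1
g(8) = mex{1} = 0
g(9) = mex{0} = 1
So g(9) = 1.

1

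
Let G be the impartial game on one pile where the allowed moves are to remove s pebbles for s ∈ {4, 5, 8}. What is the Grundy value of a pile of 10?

2

Build the Grundy sequence with g(k) = mex{g(k−s) : s ∈ {4, 5, 8}, s ≤ k}:
g(0) = mex{} = 0
g(1) = mex{} = 0
g(2) = mex{} = 0
g(3) = mex{} = 0
g(4) = mex{0} = 1
g(5) = mex{0} = 1
g(6) = mex{0} = 1
g(7) = mex{0} = 1
g(8) = mex{0,1} = 2
g(9) = mex{0,1} = 2
g(10) = mex{0,1} = 2
So g(10) = 2.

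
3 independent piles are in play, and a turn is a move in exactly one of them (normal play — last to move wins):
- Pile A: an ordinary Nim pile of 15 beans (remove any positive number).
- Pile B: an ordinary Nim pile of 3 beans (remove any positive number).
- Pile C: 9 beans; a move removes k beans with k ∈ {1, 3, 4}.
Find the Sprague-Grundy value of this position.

Pile A is a plain Nim pile of size 15, so its Grundy value is 15.
Pile B is a plain Nim pile of size 3, so its Grundy value is 3.
Grundy values for pile C (subtraction set {1, 3, 4}):
g(0) = mex{} = 0
g(1) = mex{0} = 1
g(2) = mex{1} = 0
g(3) = mex{0} = 1
g(4) = mex{0,1} = 2
g(5) = mex{0,1,2} = 3
g(6) = mex{0,1,3} = 2
g(7) = mex{1,2} = 0
g(8) = mex{0,2,3} = 1
g(9) = mex{1,2,3} = 0
So g(9) = 0.
By the Sprague-Grundy theorem, the Grundy value of a sum of independent games is the XOR of the component values.
Combined value = 15 XOR 3 XOR 0 = 12.

12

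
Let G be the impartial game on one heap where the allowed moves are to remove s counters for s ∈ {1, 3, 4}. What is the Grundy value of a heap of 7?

0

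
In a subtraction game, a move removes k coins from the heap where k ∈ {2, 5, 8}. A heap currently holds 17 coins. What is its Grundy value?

0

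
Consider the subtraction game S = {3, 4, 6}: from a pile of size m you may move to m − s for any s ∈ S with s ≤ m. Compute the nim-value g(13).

Build the Grundy sequence with g(k) = mex{g(k−s) : s ∈ {3, 4, 6}, s ≤ k}:
k:     0  1  2  3  4  5  6  7  8  9 10 11 12 13
g(k):  0  0  0  1  1  1  2  2  2  0  0  0  1  1
So g(13) = 1.

1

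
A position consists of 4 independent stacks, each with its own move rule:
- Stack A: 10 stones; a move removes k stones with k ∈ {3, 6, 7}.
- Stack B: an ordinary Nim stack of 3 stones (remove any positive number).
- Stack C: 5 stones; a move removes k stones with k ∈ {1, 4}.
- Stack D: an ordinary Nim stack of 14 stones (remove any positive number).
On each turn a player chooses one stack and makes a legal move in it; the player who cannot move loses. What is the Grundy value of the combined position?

13

Build the Grundy sequence for stack A with g(k) = mex{g(k−s) : s ∈ {3, 6, 7}, s ≤ k}:
k:     0  1  2  3  4  5  6  7  8  9 10
g(k):  0  0  0  1  1  1  2  2  2  3  0
So g(10) = 0.
Stack B is a plain Nim stack of size 3, so its Grundy value is 3.
Build the Grundy sequence for stack C with g(k) = mex{g(k−s) : s ∈ {1, 4}, s ≤ k}:
k:     0  1  2  3  4  5
g(k):  0  1  0  1  2  0
So g(5) = 0.
Stack D is a plain Nim stack of size 14, so its Grundy value is 14.
The value of a disjunctive sum is the nim-sum of the parts.
Combined value = 0 ⊕ 3 ⊕ 0 ⊕ 14 = 13.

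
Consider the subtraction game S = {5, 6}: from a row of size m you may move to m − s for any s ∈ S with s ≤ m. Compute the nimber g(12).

Compute g(0), g(1), … for moves {5, 6}:
g(0) = mex{} = 0
g(1) = mex{} = 0
g(2) = mex{} = 0
g(3) = mex{} = 0
g(4) = mex{} = 0
g(5) = mex{0} = 1
g(6) = mex{0} = 1
g(7) = mex{0} = 1
g(8) = mex{0} = 1
g(9) = mex{0} = 1
g(10) = mex{0,1} = 2
g(11) = mex{1} = 0
g(12) = mex{1} = 0
So g(12) = 0.

0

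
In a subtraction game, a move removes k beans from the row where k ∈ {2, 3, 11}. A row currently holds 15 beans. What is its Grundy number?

Compute g(0), g(1), … for moves {2, 3, 11}:
k:     0  1  2  3  4  5  6  7  8  9 10 11 12 13 14 15
g(k):  0  0  1  1  2  0  0  1  1  2  0  3  1  2  0  0
So g(15) = 0.

0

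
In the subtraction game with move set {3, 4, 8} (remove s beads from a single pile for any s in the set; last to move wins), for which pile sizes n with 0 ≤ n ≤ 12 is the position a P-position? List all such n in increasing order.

0, 1, 2, 7, 12

Build the Grundy sequence with g(k) = mex{g(k−s) : s ∈ {3, 4, 8}, s ≤ k}:
g(0) = mex{} = 0
g(1) = mex{} = 0
g(2) = mex{} = 0
g(3) = mex{0} = 1
g(4) = mex{0} = 1
g(5) = mex{0} = 1
g(6) = mex{0,1} = 2
g(7) = mex{1} = 0
g(8) = mex{0,1} = 2
g(9) = mex{0,1,2} = 3
g(10) = mex{0,2} = 1
g(11) = mex{0,1,2} = 3
g(12) = mex{1,2,3} = 0
The P-positions (g = 0) in 0..12 are 0, 1, 2, 7, 12.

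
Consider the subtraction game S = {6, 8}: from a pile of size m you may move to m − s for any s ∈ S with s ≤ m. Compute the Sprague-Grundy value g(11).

1

Grundy values for subtraction set {6, 8}:
g(0) = mex{} = 0
g(1) = mex{} = 0
g(2) = mex{} = 0
g(3) = mex{} = 0
g(4) = mex{} = 0
g(5) = mex{} = 0
g(6) = mex{0} = 1
g(7) = mex{0} = 1
g(8) = mex{0} = 1
g(9) = mex{0} = 1
g(10) = mex{0} = 1
g(11) = mex{0} = 1
So g(11) = 1.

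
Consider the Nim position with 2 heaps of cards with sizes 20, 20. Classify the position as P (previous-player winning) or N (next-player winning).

P-position

Nim-sum: 20 ⊕ 20 = 0.
The nim-sum is 0, so this is a P-position: the player to move is in a losing position under optimal play.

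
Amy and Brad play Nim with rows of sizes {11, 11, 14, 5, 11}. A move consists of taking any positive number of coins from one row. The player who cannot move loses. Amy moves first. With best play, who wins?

Brad wins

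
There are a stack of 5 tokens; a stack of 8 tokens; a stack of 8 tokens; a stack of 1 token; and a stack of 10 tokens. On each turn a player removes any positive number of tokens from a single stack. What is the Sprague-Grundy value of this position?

Compute the nim-sum pairwise:
5 XOR 8 = 13
13 XOR 8 = 5
5 XOR 1 = 4
4 XOR 10 = 14

14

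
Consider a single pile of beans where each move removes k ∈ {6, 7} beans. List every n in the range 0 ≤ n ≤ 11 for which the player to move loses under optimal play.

Build the Grundy sequence with g(k) = mex{g(k−s) : s ∈ {6, 7}, s ≤ k}:
k:     0  1  2  3  4  5  6  7  8  9 10 11
g(k):  0  0  0  0  0  0  1  1  1  1  1  1
The P-positions (g = 0) in 0..11 are 0, 1, 2, 3, 4, 5.

0, 1, 2, 3, 4, 5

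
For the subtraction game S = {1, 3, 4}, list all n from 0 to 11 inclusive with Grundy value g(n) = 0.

0, 2, 7, 9

Build the Grundy sequence with g(k) = mex{g(k−s) : s ∈ {1, 3, 4}, s ≤ k}:
g(0) = mex{} = 0
g(1) = mex{0} = 1
g(2) = mex{1} = 0
g(3) = mex{0} = 1
g(4) = mex{0,1} = 2
g(5) = mex{0,1,2} = 3
g(6) = mex{0,1,3} = 2
g(7) = mex{1,2} = 0
g(8) = mex{0,2,3} = 1
g(9) = mex{1,2,3} = 0
g(10) = mex{0,2} = 1
g(11) = mex{0,1} = 2
The P-positions (g = 0) in 0..11 are 0, 2, 7, 9.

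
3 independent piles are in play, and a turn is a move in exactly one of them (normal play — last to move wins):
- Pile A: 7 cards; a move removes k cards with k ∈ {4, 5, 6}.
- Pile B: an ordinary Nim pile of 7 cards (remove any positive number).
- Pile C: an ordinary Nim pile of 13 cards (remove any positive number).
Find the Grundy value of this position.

Grundy values for pile A (subtraction set {4, 5, 6}):
g(0) = mex{} = 0
g(1) = mex{} = 0
g(2) = mex{} = 0
g(3) = mex{} = 0
g(4) = mex{0} = 1
g(5) = mex{0} = 1
g(6) = mex{0} = 1
g(7) = mex{0} = 1
So g(7) = 1.
Pile B is a plain Nim pile of size 7, so its Grundy value is 7.
Pile C is a plain Nim pile of size 13, so its Grundy value is 13.
The value of a disjunctive sum is the nim-sum of the parts.
Combined value = 1 XOR 7 XOR 13 = 11.

11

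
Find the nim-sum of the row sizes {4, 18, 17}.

Write each in binary and XOR column by column:
  00100  (4)
  10010  (18)
  10001  (17)
  -----
  00111  (7)

7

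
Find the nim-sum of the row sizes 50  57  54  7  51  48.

Nim-sum: 50 ^ 57 ^ 54 ^ 7 ^ 51 ^ 48 = 57.

57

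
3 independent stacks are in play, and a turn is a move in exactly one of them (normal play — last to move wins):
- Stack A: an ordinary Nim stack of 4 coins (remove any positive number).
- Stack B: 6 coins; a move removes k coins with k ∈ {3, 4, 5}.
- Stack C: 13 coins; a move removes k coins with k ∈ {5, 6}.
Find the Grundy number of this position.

Stack A is a plain Nim stack of size 4, so its Grundy value is 4.
Grundy values for stack B (subtraction set {3, 4, 5}):
g(0) = mex{} = 0
g(1) = mex{} = 0
g(2) = mex{} = 0
g(3) = mex{0} = 1
g(4) = mex{0} = 1
g(5) = mex{0} = 1
g(6) = mex{0,1} = 2
So g(6) = 2.
Grundy values for stack C (subtraction set {5, 6}):
k:     0  1  2  3  4  5  6  7  8  9 10 11 12 13
g(k):  0  0  0  0  0  1  1  1  1  1  2  0  0  0
So g(13) = 0.
By the Sprague-Grundy theorem, the Grundy value of a sum of independent games is the XOR of the component values.
Combined value = 4 ⊕ 2 ⊕ 0 = 6.

6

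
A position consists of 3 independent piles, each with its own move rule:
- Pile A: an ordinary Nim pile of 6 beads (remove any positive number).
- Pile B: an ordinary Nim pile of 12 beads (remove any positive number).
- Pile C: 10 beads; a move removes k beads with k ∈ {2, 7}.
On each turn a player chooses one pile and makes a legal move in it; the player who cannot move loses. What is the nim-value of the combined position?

10

Pile A is a plain Nim pile of size 6, so its Grundy value is 6.
Pile B is a plain Nim pile of size 12, so its Grundy value is 12.
For pile C, compute g(0), g(1), … with moves {2, 7}:
k:     0  1  2  3  4  5  6  7  8  9 10
g(k):  0  0  1  1  0  0  1  1  2  0  0
So g(10) = 0.
By the Sprague-Grundy theorem, the Grundy value of a sum of independent games is the XOR of the component values.
Combined value = 6 XOR 12 XOR 0 = 10.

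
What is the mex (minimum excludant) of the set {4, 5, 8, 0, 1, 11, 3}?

2

The values 0, 1 are all present; 2 is the first non-negative integer missing from the set.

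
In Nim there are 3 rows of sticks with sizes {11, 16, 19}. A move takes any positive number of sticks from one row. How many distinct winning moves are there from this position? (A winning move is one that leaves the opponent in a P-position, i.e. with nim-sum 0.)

1

Nim-sum: 11 XOR 16 XOR 19 = 8.
The overall nim-sum is X = 8. A row of size p has a winning move iff p XOR X < p (reduce it to p XOR X).
  11: 11 XOR 8 = 3 < 11 — winning move (to 3).
  16: 16 XOR 8 = 24 ≥ 16 — no move.
  19: 19 XOR 8 = 27 ≥ 19 — no move.
That gives 1 winning move.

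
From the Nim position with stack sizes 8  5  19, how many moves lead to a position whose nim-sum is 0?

1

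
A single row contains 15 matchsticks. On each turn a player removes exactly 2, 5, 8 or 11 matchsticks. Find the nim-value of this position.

Grundy values for subtraction set {2, 5, 8, 11}:
k:     0  1  2  3  4  5  6  7  8  9 10 11 12 13 14 15
g(k):  0  0  1  1  0  2  1  0  2  1  0  2  1  0  0  1
So g(15) = 1.

1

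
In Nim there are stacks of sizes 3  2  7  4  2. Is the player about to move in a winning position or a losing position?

In binary:
  011  (3)
  010  (2)
  111  (7)
  100  (4)
  010  (2)
  ---
  000  (0)
The nim-sum is 0, so this is a P-position: the player to move is in a losing position under optimal play.

Losing position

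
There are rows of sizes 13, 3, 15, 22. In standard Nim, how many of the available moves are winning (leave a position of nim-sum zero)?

1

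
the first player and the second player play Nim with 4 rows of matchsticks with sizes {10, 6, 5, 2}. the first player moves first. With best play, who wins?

Compute the nim-sum pairwise:
10 ^ 6 = 12
12 ^ 5 = 9
9 ^ 2 = 11
The nim-sum is 11 ≠ 0, so this is an N-position: the player to move can win; the first player has a winning move.

the first player wins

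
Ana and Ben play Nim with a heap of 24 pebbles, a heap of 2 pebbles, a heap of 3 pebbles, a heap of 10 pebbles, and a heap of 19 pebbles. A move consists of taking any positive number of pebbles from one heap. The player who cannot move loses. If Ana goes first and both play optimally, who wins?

Ben wins

Bitwise XOR of the heap sizes:
  11000  (24)
  00010  (2)
  00011  (3)
  01010  (10)
  10011  (19)
  -----
  00000  (0)
The nim-sum is 0, so this is a P-position: the player to move is in a losing position under optimal play; Ana is about to move from it and so loses — Ben wins.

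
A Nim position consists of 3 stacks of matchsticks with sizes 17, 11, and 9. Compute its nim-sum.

19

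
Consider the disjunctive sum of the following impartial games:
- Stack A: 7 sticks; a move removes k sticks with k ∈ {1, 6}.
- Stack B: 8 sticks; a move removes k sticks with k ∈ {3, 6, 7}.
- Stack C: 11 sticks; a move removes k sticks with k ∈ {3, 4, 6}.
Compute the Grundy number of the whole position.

2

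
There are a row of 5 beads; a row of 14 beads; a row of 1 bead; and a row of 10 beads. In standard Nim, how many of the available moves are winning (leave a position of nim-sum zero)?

0

In binary:
  0101  (5)
  1110  (14)
  0001  (1)
  1010  (10)
  ----
  0000  (0)
The nim-sum is already 0, so every move leaves a nonzero nim-sum — there are no winning moves.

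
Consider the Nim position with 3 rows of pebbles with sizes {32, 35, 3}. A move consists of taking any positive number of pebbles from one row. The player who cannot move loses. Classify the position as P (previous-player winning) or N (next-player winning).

P-position

Bitwise XOR of the heap sizes:
  100000  (32)
  100011  (35)
  000011  (3)
  ------
  000000  (0)
The nim-sum is 0, so this is a P-position: the player to move is in a losing position under optimal play.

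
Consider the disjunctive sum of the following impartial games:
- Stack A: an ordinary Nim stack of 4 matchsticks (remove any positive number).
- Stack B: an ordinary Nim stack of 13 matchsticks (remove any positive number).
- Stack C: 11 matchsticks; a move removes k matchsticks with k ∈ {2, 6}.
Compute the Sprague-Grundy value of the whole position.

Stack A is a plain Nim stack of size 4, so its Grundy value is 4.
Stack B is a plain Nim stack of size 13, so its Grundy value is 13.
Build the Grundy sequence for stack C with g(k) = mex{g(k−s) : s ∈ {2, 6}, s ≤ k}:
g(0) = mex{} = 0
g(1) = mex{} = 0
g(2) = mex{0} = 1
g(3) = mex{0} = 1
g(4) = mex{1} = 0
g(5) = mex{1} = 0
g(6) = mex{0} = 1
g(7) = mex{0} = 1
g(8) = mex{1} = 0
g(9) = mex{1} = 0
g(10) = mex{0} = 1
g(11) = mex{0} = 1
So g(11) = 1.
By the Sprague-Grundy theorem, the Grundy value of a sum of independent games is the XOR of the component values.
Combined value = 4 XOR 13 XOR 1 = 8.

8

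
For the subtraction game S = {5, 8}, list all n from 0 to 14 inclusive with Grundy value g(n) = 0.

0, 1, 2, 3, 4, 13, 14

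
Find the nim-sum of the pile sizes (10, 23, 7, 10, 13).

29

Compute the nim-sum pairwise:
10 XOR 23 = 29
29 XOR 7 = 26
26 XOR 10 = 16
16 XOR 13 = 29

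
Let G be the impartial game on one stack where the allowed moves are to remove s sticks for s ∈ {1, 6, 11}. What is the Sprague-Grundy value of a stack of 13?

1

Grundy values for subtraction set {1, 6, 11}:
k:     0  1  2  3  4  5  6  7  8  9 10 11 12 13
g(k):  0  1  0  1  0  1  2  0  1  0  1  2  0  1
So g(13) = 1.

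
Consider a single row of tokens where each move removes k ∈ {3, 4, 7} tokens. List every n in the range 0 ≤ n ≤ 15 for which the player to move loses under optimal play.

0, 1, 2, 10, 11, 12

Grundy values for subtraction set {3, 4, 7}:
k:     0  1  2  3  4  5  6  7  8  9 10 11 12 13 14 15
g(k):  0  0  0  1  1  1  2  2  2  3  0  0  0  1  1  1
The P-positions (g = 0) in 0..15 are 0, 1, 2, 10, 11, 12.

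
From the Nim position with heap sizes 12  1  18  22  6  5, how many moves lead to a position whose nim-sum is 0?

Compute the nim-sum pairwise:
12 ^ 1 = 13
13 ^ 18 = 31
31 ^ 22 = 9
9 ^ 6 = 15
15 ^ 5 = 10
The overall nim-sum is X = 10. A heap of size p has a winning move iff p XOR X < p (reduce it to p XOR X).
  12: 12 XOR 10 = 6 < 12 — winning move (to 6).
  1: 1 XOR 10 = 11 ≥ 1 — no move.
  18: 18 XOR 10 = 24 ≥ 18 — no move.
  22: 22 XOR 10 = 28 ≥ 22 — no move.
  6: 6 XOR 10 = 12 ≥ 6 — no move.
  5: 5 XOR 10 = 15 ≥ 5 — no move.
That gives 1 winning move.

1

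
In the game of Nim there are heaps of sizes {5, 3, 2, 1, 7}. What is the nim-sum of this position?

Compute the nim-sum pairwise:
5 XOR 3 = 6
6 XOR 2 = 4
4 XOR 1 = 5
5 XOR 7 = 2

2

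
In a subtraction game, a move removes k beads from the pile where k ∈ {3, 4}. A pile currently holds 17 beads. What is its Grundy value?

Compute g(0), g(1), … for moves {3, 4}:
k:     0  1  2  3  4  5  6  7  8  9 10 11 12 13 14 15 16 17
g(k):  0  0  0  1  1  1  2  0  0  0  1  1  1  2  0  0  0  1
So g(17) = 1.

1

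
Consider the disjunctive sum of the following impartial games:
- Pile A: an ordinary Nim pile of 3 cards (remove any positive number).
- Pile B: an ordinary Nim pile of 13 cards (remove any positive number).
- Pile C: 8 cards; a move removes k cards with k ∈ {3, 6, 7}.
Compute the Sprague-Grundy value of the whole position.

Pile A is a plain Nim pile of size 3, so its Grundy value is 3.
Pile B is a plain Nim pile of size 13, so its Grundy value is 13.
Build the Grundy sequence for pile C with g(k) = mex{g(k−s) : s ∈ {3, 6, 7}, s ≤ k}:
k:     0  1  2  3  4  5  6  7  8
g(k):  0  0  0  1  1  1  2  2  2
So g(8) = 2.
By the Sprague-Grundy theorem, the Grundy value of a sum of independent games is the XOR of the component values.
Combined value = 3 ⊕ 13 ⊕ 2 = 12.

12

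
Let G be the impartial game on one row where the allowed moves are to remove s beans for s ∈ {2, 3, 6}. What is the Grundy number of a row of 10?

0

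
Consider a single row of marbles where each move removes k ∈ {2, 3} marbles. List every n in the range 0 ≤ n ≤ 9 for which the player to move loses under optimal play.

Compute g(0), g(1), … for moves {2, 3}:
k:     0  1  2  3  4  5  6  7  8  9
g(k):  0  0  1  1  2  0  0  1  1  2
The P-positions (g = 0) in 0..9 are 0, 1, 5, 6.

0, 1, 5, 6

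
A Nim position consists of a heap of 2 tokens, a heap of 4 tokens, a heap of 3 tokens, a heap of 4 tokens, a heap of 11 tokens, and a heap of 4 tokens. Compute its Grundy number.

14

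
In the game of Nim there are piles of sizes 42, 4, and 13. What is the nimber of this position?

35

Bitwise XOR of the heap sizes:
  101010  (42)
  000100  (4)
  001101  (13)
  ------
  100011  (35)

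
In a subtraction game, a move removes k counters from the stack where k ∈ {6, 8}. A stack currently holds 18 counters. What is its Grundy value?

0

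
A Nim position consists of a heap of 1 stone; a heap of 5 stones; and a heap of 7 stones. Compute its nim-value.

3

Write each in binary and XOR column by column:
  001  (1)
  101  (5)
  111  (7)
  ---
  011  (3)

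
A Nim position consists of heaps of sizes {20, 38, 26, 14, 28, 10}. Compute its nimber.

Nim-sum: 20 XOR 38 XOR 26 XOR 14 XOR 28 XOR 10 = 48.

48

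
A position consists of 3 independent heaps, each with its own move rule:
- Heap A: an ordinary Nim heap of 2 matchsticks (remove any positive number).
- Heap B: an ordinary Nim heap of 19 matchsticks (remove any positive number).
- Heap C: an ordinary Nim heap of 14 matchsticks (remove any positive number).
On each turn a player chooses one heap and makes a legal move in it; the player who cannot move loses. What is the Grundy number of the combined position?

Heap A is a plain Nim heap of size 2, so its Grundy value is 2.
Heap B is a plain Nim heap of size 19, so its Grundy value is 19.
Heap C is a plain Nim heap of size 14, so its Grundy value is 14.
By the Sprague-Grundy theorem, the Grundy value of a sum of independent games is the XOR of the component values.
Combined value = 2 ⊕ 19 ⊕ 14 = 31.

31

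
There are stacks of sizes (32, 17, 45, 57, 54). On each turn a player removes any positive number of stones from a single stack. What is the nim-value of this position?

Nim-sum: 32 ^ 17 ^ 45 ^ 57 ^ 54 = 19.

19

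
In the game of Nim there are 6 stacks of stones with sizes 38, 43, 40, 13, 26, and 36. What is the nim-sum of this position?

22

Compute the nim-sum pairwise:
38 XOR 43 = 13
13 XOR 40 = 37
37 XOR 13 = 40
40 XOR 26 = 50
50 XOR 36 = 22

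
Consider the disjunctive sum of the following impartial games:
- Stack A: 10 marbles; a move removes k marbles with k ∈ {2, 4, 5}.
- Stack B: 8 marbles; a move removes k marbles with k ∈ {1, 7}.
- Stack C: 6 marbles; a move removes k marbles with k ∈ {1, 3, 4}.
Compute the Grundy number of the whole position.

Build the Grundy sequence for stack A with g(k) = mex{g(k−s) : s ∈ {2, 4, 5}, s ≤ k}:
k:     0  1  2  3  4  5  6  7  8  9 10
g(k):  0  0  1  1  2  2  3  0  0  1  1
So g(10) = 1.
Build the Grundy sequence for stack B with g(k) = mex{g(k−s) : s ∈ {1, 7}, s ≤ k}:
k:     0  1  2  3  4  5  6  7  8
g(k):  0  1  0  1  0  1  0  1  0
So g(8) = 0.
Build the Grundy sequence for stack C with g(k) = mex{g(k−s) : s ∈ {1, 3, 4}, s ≤ k}:
k:     0  1  2  3  4  5  6
g(k):  0  1  0  1  2  3  2
So g(6) = 2.
The value of a disjunctive sum is the nim-sum of the parts.
Combined value = 1 ⊕ 0 ⊕ 2 = 3.

3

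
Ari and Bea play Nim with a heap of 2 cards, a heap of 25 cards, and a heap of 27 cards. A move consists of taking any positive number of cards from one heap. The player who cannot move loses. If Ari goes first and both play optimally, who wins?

Nim-sum: 2 ^ 25 ^ 27 = 0.
The nim-sum is 0, so this is a P-position: the player to move is in a losing position under optimal play; Ari is about to move from it and so loses — Bea wins.

Bea wins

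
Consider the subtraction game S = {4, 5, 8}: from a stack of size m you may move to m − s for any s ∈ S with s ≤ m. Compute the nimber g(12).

Grundy values for subtraction set {4, 5, 8}:
g(0) = mex{} = 0
g(1) = mex{} = 0
g(2) = mex{} = 0
g(3) = mex{} = 0
g(4) = mex{0} = 1
g(5) = mex{0} = 1
g(6) = mex{0} = 1
g(7) = mex{0} = 1
g(8) = mex{0,1} = 2
g(9) = mex{0,1} = 2
g(10) = mex{0,1} = 2
g(11) = mex{0,1} = 2
g(12) = mex{1,2} = 0
So g(12) = 0.

0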